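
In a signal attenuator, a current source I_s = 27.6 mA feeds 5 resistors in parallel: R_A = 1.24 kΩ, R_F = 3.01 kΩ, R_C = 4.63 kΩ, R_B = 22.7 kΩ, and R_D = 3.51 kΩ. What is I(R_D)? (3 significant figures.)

I ≈ 4.67 mA

ΣG = 1/1.24 + 1/3.01 + 1/4.63 + 1/22.7 + 1/3.51 = 1.684.
By the current-divider rule, I = I_s · G_k/ΣG = 27.6 × 0.1692 = 4.670 mA.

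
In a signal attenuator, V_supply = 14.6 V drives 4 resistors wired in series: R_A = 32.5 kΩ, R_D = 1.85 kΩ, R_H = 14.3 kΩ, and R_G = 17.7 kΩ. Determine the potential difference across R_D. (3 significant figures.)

V ≈ 0.407 V

ΣR = 32.5 + 1.85 + 14.3 + 17.7 = 66.35 kΩ.
Voltage divider: V = V_supply · (1.850 / 66.35) = 14.6 × 0.02788 = 0.4071 V.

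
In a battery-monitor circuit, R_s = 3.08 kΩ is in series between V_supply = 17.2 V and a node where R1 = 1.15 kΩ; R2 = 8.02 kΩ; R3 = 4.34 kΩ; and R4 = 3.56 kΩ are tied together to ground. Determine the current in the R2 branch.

I ≈ 0.380 mA

Equivalent of the parallel group: R_p = 0.6642 kΩ.
Node voltage V_A = V_supply · R_p/(R_s + R_p) = 17.2 × 0.1774 = 3.051 V.
Branch current I = V_A/R2 = 3.051/8.02 = 0.3804 mA.
(Check via current divider: I_total = 4.594 mA; share G_k/ΣG = 0.08282 → same result.)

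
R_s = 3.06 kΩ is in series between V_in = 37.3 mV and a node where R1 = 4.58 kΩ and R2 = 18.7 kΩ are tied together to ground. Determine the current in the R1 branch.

I ≈ 4.45 µA

Equivalent of the parallel group: R_p = 3.679 kΩ.
V_A = 37.3 × 3.679/6.739 = 20.36 mV.
Branch current I = V_A/R1 = 20.36/4.58 = 4.446 µA.
(Check via current divider: I_total = 5.535 µA; share G_k/ΣG = 0.8033 → same result.)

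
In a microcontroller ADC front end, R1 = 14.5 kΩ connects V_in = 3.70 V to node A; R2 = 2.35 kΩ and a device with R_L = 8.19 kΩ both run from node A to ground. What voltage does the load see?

R2 ‖ R_L = (2.35 × 8.19)/(2.35 + 8.19) = 1.826 kΩ.
Now apply the divider: V_out = 3.70 × 0.1118 = 0.4138 V.

V_out ≈ 0.414 V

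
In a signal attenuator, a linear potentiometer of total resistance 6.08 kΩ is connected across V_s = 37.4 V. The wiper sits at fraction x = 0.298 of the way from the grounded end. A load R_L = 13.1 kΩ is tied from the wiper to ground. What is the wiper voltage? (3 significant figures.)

Split the track: R_lower = x·R_p = 1.812 kΩ, R_upper = (1−x)·R_p = 4.268 kΩ.
Lower segment in parallel with the load: 1.812 ‖ 13.1 = 1.592 kΩ.
Loaded-divider output: V_out = 37.4 × 0.2716 = 10.16 V.

V_out ≈ 10.2 V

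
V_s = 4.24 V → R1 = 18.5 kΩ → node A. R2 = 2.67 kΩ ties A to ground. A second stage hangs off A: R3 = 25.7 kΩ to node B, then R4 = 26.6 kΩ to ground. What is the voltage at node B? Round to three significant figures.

V_B ≈ 0.260 V

Node A sees R2 in parallel with the series input of stage 2, R3 + R4 = 52.30 kΩ.
R2 ‖ (R3+R4) = 2.540 kΩ.
So V_A = 4.24 × 0.1207 = 0.5119 V.
V_B = V_A × 0.5086 = 0.2604 V.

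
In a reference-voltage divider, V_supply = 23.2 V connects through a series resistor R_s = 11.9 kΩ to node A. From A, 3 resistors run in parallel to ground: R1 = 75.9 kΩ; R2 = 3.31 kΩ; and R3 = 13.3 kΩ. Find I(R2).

Equivalent of the parallel group: R_p = 2.561 kΩ.
Node voltage V_A = V_supply · R_p/(R_s + R_p) = 23.2 × 0.1771 = 4.109 V.
I(R2) = V_A / R2 = 4.109/3.31 = 1.241 mA.

I ≈ 1.24 mA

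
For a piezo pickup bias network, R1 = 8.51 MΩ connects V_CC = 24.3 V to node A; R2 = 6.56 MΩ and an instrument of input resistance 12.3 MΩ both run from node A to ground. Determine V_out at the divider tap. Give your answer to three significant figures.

V_out ≈ 8.13 V

R2 ‖ R_L = (6.56 × 12.3)/(6.56 + 12.3) = 4.278 MΩ.
Voltage divider with the loaded lower leg: V_out = 24.3 × 4.278/(8.51 + 4.278) = 24.3 × 0.3345 = 8.129 V.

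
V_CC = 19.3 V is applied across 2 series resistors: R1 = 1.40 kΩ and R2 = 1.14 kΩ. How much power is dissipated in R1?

ΣR = 2.540 kΩ → I = 19.3/2.540 = 7.598 mA.
P = I²R = 57.74 × 1.40 = 80.83 mW.

P ≈ 80.8 mW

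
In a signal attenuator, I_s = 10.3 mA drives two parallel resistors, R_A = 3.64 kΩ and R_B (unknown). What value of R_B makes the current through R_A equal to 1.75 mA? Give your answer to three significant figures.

R_B ≈ 0.745 kΩ

In a two-way split, I_A/I_s = R_B/(R_A + R_B).
1.75/10.3 = R_B/(R_A + R_B) → R_B = R_A · (0.1699)/(1 − 0.1699) = 3.64 × 0.2047 = 0.7450 kΩ.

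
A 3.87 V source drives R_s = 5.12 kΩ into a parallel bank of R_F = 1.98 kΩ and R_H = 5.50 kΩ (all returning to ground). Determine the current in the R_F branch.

Parallel bank: R_p = 1/(1/1.98 + 1/5.50) = 1.456 kΩ.
V_A = 3.87 × 1.456/6.576 = 0.8568 V.
I(R_F) = V_A / R_F = 0.8568/1.98 = 0.4327 mA.

I ≈ 0.433 mA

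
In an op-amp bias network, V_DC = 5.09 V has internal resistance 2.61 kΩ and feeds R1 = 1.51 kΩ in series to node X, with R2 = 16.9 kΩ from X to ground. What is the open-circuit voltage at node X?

R1' = 2.61 + 1.51 = 4.120 kΩ (source resistance + R1).
V_th is the unloaded tap voltage: V_DC · R2/(R1'+R2) = 5.09 × 0.8040 = 4.092 V.

V_th ≈ 4.09 V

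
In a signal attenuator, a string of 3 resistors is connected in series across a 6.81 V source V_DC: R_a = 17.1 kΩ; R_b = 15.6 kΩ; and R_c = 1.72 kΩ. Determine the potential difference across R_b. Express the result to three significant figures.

V ≈ 3.09 V

Series total: ΣR = 17.1 + 15.6 + 1.72 = 34.42 kΩ.
V = V_DC · R/ΣR = 6.81 × 0.4532 = 3.086 V.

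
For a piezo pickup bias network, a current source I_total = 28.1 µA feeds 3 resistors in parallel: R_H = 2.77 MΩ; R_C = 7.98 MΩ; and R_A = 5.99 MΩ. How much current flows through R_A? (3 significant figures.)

Total conductance ΣG = 1/2.77 + 1/7.98 + 1/5.99 = 0.6533 (units of 1/MΩ).
Current divider: I(R_A) = I_total · G_k/ΣG = 28.1 × (0.1669/0.6533) = 28.1 × 0.2556 = 7.181 µA.

I ≈ 7.18 µA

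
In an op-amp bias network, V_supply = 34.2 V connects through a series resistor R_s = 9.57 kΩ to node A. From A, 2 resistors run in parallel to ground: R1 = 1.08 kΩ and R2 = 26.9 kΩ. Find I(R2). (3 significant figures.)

Combine the parallel branches: R_p = (1/1.08 + 1/26.9)⁻¹ = 1.038 kΩ.
V_A = 34.2 × 1.038/10.61 = 3.347 V.
I(R2) = V_A / R2 = 3.347/26.9 = 0.1244 mA.

I ≈ 0.124 mA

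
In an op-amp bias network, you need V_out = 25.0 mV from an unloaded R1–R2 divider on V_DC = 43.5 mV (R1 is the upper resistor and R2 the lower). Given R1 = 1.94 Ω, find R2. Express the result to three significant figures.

V_out/V_DC = R2/(R1+R2) = 0.5747.
So R2 = R1 · V_out/(V_DC − V_out) = 1.94 × 25.0/(43.5 − 25.0) = 1.94 × 1.351 = 2.622 Ω.

R2 ≈ 2.62 Ω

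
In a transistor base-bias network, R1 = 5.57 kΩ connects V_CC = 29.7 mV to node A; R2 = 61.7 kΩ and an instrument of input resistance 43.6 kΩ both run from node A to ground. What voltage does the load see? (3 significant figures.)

V_out ≈ 24.4 mV

R2 ‖ R_L = (61.7 × 43.6)/(61.7 + 43.6) = 25.55 kΩ.
Voltage divider with the loaded lower leg: V_out = 29.7 × 25.55/(5.57 + 25.55) = 29.7 × 0.8210 = 24.38 mV.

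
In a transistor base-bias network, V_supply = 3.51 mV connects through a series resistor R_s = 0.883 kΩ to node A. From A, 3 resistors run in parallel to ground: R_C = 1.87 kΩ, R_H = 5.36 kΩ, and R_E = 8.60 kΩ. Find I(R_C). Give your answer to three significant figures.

I ≈ 1.08 µA

Combine the parallel branches: R_p = (1/1.87 + 1/5.36 + 1/8.60)⁻¹ = 1.194 kΩ.
V_A = 3.51 × 1.194/2.077 = 2.018 mV.
I(R_C) = V_A / R_C = 2.018/1.87 = 1.079 µA.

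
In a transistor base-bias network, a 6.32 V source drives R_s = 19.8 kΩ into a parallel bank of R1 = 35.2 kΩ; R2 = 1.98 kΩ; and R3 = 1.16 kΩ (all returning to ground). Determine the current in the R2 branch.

I ≈ 0.111 mA

Equivalent of the parallel group: R_p = 0.7166 kΩ.
V_A = 6.32 × 0.7166/20.52 = 0.2207 V.
Branch current I = V_A/R2 = 0.2207/1.98 = 0.1115 mA.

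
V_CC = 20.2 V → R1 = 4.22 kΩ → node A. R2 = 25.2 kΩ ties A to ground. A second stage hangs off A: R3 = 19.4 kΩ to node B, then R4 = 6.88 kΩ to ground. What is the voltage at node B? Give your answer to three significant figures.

V_B ≈ 3.98 V

Node A sees R2 in parallel with the series input of stage 2, R3 + R4 = 26.28 kΩ.
Effective lower resistance at A: R2 ‖ 26.28 = 12.86 kΩ.
V_A = 20.2 × 12.86/(4.22 + 12.86) = 15.21 V.
Then the unloaded second divider: V_B = V_A × R4/(R3+R4) = 15.21 × 0.2618 = 3.982 V.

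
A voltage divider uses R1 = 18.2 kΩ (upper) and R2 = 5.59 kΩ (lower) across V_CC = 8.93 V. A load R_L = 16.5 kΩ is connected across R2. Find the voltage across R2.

First combine the lower leg with the load: R2 ‖ R_L = 4.175 kΩ.
Now apply the divider: V_out = 8.93 × 0.1866 = 1.666 V.

V_out ≈ 1.67 V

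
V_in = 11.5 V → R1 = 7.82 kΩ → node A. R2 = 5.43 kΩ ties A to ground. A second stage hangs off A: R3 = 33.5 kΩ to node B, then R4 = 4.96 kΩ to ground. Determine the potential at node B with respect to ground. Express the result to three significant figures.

V_B ≈ 0.561 V

The second stage (R3 + R4 = 38.46 kΩ) loads node A in parallel with R2.
Effective lower resistance at A: R2 ‖ 38.46 = 4.758 kΩ.
So V_A = 11.5 × 0.3783 = 4.350 V.
V_B = V_A × 0.1290 = 0.5610 V.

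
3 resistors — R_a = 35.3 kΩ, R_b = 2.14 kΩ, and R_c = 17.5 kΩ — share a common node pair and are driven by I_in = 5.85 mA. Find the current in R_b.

ΣG = 1/35.3 + 1/2.14 + 1/17.5 = 0.5528.
R_b takes the fraction G_k/ΣG = 0.4673/0.5528 = 0.8454, so I = 5.85 × 0.8454 = 4.945 mA.

I ≈ 4.95 mA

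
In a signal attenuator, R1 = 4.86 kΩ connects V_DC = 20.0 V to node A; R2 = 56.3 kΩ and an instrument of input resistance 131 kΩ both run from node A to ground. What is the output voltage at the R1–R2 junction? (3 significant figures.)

The load sits in parallel with R2, giving an effective lower resistance R2' = R2·R_L/(R2+R_L) = 39.38 kΩ.
Then V_out = V_DC · R2'/(R1 + R2') = 20.0 × 39.38/44.24 = 17.80 V.

V_out ≈ 17.8 V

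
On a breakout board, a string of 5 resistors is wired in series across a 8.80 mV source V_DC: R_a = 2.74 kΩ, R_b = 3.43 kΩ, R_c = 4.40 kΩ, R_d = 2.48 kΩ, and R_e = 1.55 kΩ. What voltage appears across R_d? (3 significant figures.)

V ≈ 1.49 mV

ΣR = 2.74 + 3.43 + 4.40 + 2.48 + 1.55 = 14.60 kΩ.
By the voltage-divider rule, V = 8.80 × 2.480/14.60 = 1.495 mV.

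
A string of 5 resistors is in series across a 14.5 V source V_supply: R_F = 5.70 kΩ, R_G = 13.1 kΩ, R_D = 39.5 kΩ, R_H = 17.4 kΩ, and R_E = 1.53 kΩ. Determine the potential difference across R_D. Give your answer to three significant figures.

V ≈ 7.42 V

Total series resistance ΣR = 5.70 + 13.1 + 39.5 + 17.4 + 1.53 = 77.23 kΩ.
Voltage divider: V = V_supply · (39.50 / 77.23) = 14.5 × 0.5115 = 7.416 V.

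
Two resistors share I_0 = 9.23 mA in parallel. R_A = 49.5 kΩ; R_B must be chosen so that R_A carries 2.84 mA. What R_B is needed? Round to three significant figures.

Two-branch current divider: I_A = I_0 · R_B/(R_A + R_B).
With f = 0.3077, R_B = R_A · f/(1−f) = 49.5 × 0.4444 = 22.00 kΩ.

R_B ≈ 22.0 kΩ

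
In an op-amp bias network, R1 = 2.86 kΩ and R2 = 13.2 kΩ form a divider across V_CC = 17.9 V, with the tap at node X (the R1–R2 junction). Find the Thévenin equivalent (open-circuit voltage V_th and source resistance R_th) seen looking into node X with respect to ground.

Open-circuit (no load on X): V_th = V_CC · R2/(R1 + R2) = 17.9 × 13.2/(2.860 + 13.2) = 14.71 V.
With V_CC suppressed (replaced by a short), R_th = R1 ‖ R2 = (2.860 × 13.2)/(2.860 + 13.2) = 2.351 kΩ.

V_th ≈ 14.7 V, R_th ≈ 2.35 kΩ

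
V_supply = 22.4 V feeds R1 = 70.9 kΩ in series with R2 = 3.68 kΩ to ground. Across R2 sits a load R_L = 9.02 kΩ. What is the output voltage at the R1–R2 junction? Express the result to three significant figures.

First combine the lower leg with the load: R2 ‖ R_L = 2.614 kΩ.
Then V_out = V_supply · R2'/(R1 + R2') = 22.4 × 2.614/73.51 = 0.7964 V.

V_out ≈ 0.796 V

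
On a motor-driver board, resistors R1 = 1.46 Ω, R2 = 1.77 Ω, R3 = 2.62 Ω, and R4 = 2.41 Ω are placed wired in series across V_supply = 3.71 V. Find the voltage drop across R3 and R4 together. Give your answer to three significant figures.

Total series resistance ΣR = 1.46 + 1.77 + 2.62 + 2.41 = 8.260 Ω.
R_{R3..R4} = 2.62 + 2.41 = 5.030 Ω.
V = V_supply · R/ΣR = 3.71 × 0.6090 = 2.259 V.

V ≈ 2.26 V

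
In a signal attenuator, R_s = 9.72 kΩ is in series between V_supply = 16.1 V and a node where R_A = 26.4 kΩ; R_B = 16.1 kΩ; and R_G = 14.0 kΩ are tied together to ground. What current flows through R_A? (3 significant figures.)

I ≈ 0.229 mA

Parallel bank: R_p = 1/(1/26.4 + 1/16.1 + 1/14.0) = 5.834 kΩ.
V_A = 16.1 × 5.834/15.55 = 6.039 V.
I(R_A) = V_A / R_A = 6.039/26.4 = 0.2287 mA.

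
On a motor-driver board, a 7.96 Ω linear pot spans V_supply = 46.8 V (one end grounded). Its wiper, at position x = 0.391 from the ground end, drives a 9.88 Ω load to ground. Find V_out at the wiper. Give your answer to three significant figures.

V_out ≈ 15.4 V

The pot divides into 4.848 Ω above the wiper and 3.112 Ω below.
(x·R_p) ‖ R_L = 2.367 Ω.
Loaded-divider output: V_out = 46.8 × 0.3281 = 15.35 V.
(Unloaded: V_out = x·V_supply = 18.3 V.)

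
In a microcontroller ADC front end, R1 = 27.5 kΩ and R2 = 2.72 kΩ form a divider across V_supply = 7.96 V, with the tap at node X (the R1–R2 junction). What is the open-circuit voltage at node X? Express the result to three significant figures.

V_th ≈ 0.716 V

Open-circuit (no load on X): V_th = V_supply · R2/(R1 + R2) = 7.96 × 2.72/(27.50 + 2.72) = 0.7165 V.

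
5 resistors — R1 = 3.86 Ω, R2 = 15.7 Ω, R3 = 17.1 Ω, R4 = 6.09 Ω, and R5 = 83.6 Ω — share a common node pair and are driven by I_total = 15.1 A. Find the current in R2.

Conductances: ΣG = 1/3.86 + 1/15.7 + 1/17.1 + 1/6.09 + 1/83.6 = 0.5574 (1/Ω).
By the current-divider rule, I = I_total · G_k/ΣG = 15.1 × 0.1143 = 1.725 A.

I ≈ 1.73 A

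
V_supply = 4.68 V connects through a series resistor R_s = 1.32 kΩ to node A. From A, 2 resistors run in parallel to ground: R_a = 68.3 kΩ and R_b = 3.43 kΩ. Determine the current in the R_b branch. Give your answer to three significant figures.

I ≈ 0.972 mA

Equivalent of the parallel group: R_p = 3.266 kΩ.
V_A by voltage divider: V_A = 4.68 × 3.266/(1.32 + 3.266) = 3.333 V.
Branch current I = V_A/R_b = 3.333/3.43 = 0.9717 mA.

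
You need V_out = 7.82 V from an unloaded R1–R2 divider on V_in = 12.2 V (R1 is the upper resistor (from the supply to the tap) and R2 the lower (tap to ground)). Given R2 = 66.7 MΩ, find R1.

V_out/V_in = R2/(R1+R2) = 0.6410.
R1 = R2·(1/k − 1) = 66.7 × 0.5601 = 37.36 MΩ.

R1 ≈ 37.4 MΩ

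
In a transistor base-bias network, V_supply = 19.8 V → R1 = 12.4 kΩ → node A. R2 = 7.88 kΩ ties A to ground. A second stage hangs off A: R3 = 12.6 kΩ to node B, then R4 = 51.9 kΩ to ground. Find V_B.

V_B ≈ 5.76 V

Node A sees R2 in parallel with the series input of stage 2, R3 + R4 = 64.50 kΩ.
R2 ‖ (R3+R4) = 7.022 kΩ.
First divider: V_A = V_supply · 7.022/(12.4 + 7.022) = 7.159 V.
V_B = V_A × 0.8047 = 5.760 V.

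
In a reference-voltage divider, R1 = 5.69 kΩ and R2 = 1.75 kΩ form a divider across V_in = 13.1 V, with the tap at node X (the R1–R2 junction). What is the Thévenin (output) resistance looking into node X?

R_th ≈ 1.34 kΩ

Zeroing V_in shorts the top of R1 to ground, so R_th = R1 ‖ R2 = 1.338 kΩ.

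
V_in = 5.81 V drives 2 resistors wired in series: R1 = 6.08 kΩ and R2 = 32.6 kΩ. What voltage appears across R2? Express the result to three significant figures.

ΣR = 6.08 + 32.6 = 38.68 kΩ.
V = V_in · R/ΣR = 5.81 × 0.8428 = 4.897 V.

V ≈ 4.90 V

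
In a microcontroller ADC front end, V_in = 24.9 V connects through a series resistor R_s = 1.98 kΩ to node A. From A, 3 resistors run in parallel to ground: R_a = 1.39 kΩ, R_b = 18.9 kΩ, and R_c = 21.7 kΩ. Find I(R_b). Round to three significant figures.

I ≈ 0.503 mA

Combine the parallel branches: R_p = (1/1.39 + 1/18.9 + 1/21.7)⁻¹ = 1.222 kΩ.
Node voltage V_A = V_in · R_p/(R_s + R_p) = 24.9 × 0.3816 = 9.502 V.
I(R_b) = V_A / R_b = 9.502/18.9 = 0.5028 mA.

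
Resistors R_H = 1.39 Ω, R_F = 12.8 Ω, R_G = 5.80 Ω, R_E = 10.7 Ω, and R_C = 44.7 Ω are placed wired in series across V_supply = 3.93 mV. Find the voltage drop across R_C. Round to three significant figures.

V ≈ 2.33 mV

Series total: ΣR = 1.39 + 12.8 + 5.80 + 10.7 + 44.7 = 75.39 Ω.
By the voltage-divider rule, V = 3.93 × 44.70/75.39 = 2.330 mV.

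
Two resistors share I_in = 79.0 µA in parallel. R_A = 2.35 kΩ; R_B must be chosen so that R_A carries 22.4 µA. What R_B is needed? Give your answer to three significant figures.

R_B ≈ 0.930 kΩ

In a two-way split, I_A/I_in = R_B/(R_A + R_B).
With f = 0.2835, R_B = R_A · f/(1−f) = 2.35 × 0.3958 = 0.9300 kΩ.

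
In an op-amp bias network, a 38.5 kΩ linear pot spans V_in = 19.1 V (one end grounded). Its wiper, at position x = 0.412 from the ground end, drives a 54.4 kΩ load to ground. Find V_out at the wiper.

Split the track: R_lower = x·R_p = 15.86 kΩ, R_upper = (1−x)·R_p = 22.64 kΩ.
(x·R_p) ‖ R_L = 12.28 kΩ.
Then V_out = V_in · 12.28/(22.64 + 12.28) = 6.717 V.
(Unloaded: V_out = x·V_in = 7.87 V.)

V_out ≈ 6.72 V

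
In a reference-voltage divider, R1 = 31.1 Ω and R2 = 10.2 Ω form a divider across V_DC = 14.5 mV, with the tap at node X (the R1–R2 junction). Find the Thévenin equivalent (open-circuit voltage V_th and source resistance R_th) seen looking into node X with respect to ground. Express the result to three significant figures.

V_th ≈ 3.58 mV, R_th ≈ 7.68 Ω

Open-circuit (no load on X): V_th = V_DC · R2/(R1 + R2) = 14.5 × 10.2/(31.10 + 10.2) = 3.581 mV.
Zeroing V_DC shorts the top of R1 to ground, so R_th = R1 ‖ R2 = 7.681 Ω.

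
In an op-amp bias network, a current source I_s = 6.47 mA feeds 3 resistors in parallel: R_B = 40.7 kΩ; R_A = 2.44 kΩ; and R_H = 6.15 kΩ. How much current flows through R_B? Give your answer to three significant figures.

ΣG = 1/40.7 + 1/2.44 + 1/6.15 = 0.5970.
By the current-divider rule, I = I_s · G_k/ΣG = 6.47 × 0.04116 = 0.2663 mA.

I ≈ 0.266 mA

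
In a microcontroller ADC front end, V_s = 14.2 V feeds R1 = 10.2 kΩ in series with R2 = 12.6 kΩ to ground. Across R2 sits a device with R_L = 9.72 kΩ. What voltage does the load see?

R2 ‖ R_L = (12.6 × 9.72)/(12.6 + 9.72) = 5.487 kΩ.
Then V_out = V_s · R2'/(R1 + R2') = 14.2 × 5.487/15.69 = 4.967 V.

V_out ≈ 4.97 V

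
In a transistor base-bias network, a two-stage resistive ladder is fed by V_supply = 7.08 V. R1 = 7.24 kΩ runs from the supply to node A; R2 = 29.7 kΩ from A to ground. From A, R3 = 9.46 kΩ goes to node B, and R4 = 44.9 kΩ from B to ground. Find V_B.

V_B ≈ 4.25 V

The second stage (R3 + R4 = 54.36 kΩ) loads node A in parallel with R2.
Effective lower resistance at A: R2 ‖ 54.36 = 19.21 kΩ.
So V_A = 7.08 × 0.7262 = 5.142 V.
V_B = V_A × 0.8260 = 4.247 V.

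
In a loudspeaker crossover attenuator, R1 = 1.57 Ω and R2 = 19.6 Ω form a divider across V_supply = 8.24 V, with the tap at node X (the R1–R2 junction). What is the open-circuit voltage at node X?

Open-circuit (no load on X): V_th = V_supply · R2/(R1 + R2) = 8.24 × 19.6/(1.570 + 19.6) = 7.629 V.

V_th ≈ 7.63 V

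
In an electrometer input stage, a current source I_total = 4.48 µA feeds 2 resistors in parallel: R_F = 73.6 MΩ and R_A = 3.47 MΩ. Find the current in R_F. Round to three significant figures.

I ≈ 0.202 µA

With just two branches, the current splits inversely with resistance.
I(R_F) = 4.48 × 3.47/(73.6 + 3.47) = 4.48 × 0.04502 = 0.2017 µA.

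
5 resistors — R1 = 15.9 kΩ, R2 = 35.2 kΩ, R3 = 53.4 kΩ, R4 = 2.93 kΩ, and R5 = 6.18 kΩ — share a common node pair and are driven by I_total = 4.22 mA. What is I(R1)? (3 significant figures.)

ΣG = 1/15.9 + 1/35.2 + 1/53.4 + 1/2.93 + 1/6.18 = 0.6131.
R1 takes the fraction G_k/ΣG = 0.06289/0.6131 = 0.1026, so I = 4.22 × 0.1026 = 0.4329 mA.

I ≈ 0.433 mA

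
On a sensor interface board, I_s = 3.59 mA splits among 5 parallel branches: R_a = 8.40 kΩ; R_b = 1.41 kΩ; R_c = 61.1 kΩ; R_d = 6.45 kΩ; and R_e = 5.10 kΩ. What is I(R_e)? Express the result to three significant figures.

I ≈ 0.589 mA

Total conductance ΣG = 1/8.40 + 1/1.41 + 1/61.1 + 1/6.45 + 1/5.10 = 1.196 (units of 1/kΩ).
By the current-divider rule, I = I_s · G_k/ΣG = 3.59 × 0.1640 = 0.5887 mA.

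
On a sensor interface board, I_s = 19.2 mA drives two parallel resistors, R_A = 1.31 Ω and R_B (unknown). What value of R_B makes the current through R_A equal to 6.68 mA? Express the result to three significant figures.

R_B ≈ 0.699 Ω

The fraction through R_A equals R_B/(R_A+R_B).
6.68/19.2 = R_B/(R_A + R_B) → R_B = R_A · (0.3479)/(1 − 0.3479) = 1.31 × 0.5335 = 0.6989 Ω.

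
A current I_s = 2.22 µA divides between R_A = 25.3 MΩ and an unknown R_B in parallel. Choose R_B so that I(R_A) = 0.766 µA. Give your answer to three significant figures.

The fraction through R_A equals R_B/(R_A+R_B).
0.766/2.22 = R_B/(R_A + R_B) → R_B = R_A · (0.3450)/(1 − 0.3450) = 25.3 × 0.5268 = 13.33 MΩ.

R_B ≈ 13.3 MΩ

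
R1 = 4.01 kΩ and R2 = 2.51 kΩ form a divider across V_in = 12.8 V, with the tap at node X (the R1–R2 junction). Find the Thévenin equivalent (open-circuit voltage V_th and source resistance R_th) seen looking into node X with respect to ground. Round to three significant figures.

V_th ≈ 4.93 V, R_th ≈ 1.54 kΩ

V_th is the unloaded tap voltage: V_in · R2/(R1+R2) = 12.8 × 0.3850 = 4.928 V.
With V_in suppressed (replaced by a short), R_th = R1 ‖ R2 = (4.010 × 2.51)/(4.010 + 2.51) = 1.544 kΩ.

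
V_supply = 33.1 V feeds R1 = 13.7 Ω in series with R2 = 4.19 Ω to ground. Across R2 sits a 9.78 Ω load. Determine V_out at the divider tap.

The load sits in parallel with R2, giving an effective lower resistance R2' = R2·R_L/(R2+R_L) = 2.933 Ω.
Now apply the divider: V_out = 33.1 × 0.1764 = 5.837 V.
(Unloaded it would be 7.75 V; the load pulls it down.)

V_out ≈ 5.84 V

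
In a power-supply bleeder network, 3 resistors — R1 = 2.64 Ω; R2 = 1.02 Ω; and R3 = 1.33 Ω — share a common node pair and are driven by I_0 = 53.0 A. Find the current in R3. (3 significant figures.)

Total conductance ΣG = 1/2.64 + 1/1.02 + 1/1.33 = 2.111 (units of 1/Ω).
Current divider: I(R3) = I_0 · G_k/ΣG = 53.0 × (0.7519/2.111) = 53.0 × 0.3562 = 18.88 A.

I ≈ 18.9 A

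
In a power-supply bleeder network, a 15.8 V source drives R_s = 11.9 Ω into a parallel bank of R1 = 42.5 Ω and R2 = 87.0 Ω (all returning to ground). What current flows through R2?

I ≈ 0.128 A

Equivalent of the parallel group: R_p = 28.55 Ω.
V_A = 15.8 × 28.55/40.45 = 11.15 V.
I(R2) = V_A / R2 = 11.15/87.0 = 0.1282 A.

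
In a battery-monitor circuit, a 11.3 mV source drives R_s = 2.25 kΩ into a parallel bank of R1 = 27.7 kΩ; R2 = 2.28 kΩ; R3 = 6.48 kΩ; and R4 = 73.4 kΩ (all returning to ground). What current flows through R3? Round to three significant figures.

I ≈ 0.713 µA

Combine the parallel branches: R_p = (1/27.7 + 1/2.28 + 1/6.48 + 1/73.4)⁻¹ = 1.556 kΩ.
V_A = 11.3 × 1.556/3.806 = 4.620 mV.
Branch current I = V_A/R3 = 4.620/6.48 = 0.7129 µA.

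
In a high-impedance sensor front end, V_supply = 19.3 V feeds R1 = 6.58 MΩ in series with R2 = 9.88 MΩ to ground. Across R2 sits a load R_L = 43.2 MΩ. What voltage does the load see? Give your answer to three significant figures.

First combine the lower leg with the load: R2 ‖ R_L = 8.041 MΩ.
Voltage divider with the loaded lower leg: V_out = 19.3 × 8.041/(6.58 + 8.041) = 19.3 × 0.5500 = 10.61 V.

V_out ≈ 10.6 V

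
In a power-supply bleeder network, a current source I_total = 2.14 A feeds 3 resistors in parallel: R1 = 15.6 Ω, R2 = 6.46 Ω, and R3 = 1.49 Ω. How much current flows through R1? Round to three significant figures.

I ≈ 0.154 A

Total conductance ΣG = 1/15.6 + 1/6.46 + 1/1.49 = 0.8900 (units of 1/Ω).
By the current-divider rule, I = I_total · G_k/ΣG = 2.14 × 0.07202 = 0.1541 A.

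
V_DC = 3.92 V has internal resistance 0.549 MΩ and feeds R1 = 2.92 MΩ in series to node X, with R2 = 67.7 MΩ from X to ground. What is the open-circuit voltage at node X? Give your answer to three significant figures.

V_th ≈ 3.73 V

R1' = 0.549 + 2.92 = 3.469 MΩ (source resistance + R1).
With X open, the divider is unloaded: V_th = 3.92 × 67.7/71.17 = 3.729 V.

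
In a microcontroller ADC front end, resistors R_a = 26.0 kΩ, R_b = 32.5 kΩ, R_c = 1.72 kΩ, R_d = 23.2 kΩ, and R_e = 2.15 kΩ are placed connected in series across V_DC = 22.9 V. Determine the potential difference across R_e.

Series total: ΣR = 26.0 + 32.5 + 1.72 + 23.2 + 2.15 = 85.57 kΩ.
V = V_DC · R/ΣR = 22.9 × 0.02513 = 0.5754 V.

V ≈ 0.575 V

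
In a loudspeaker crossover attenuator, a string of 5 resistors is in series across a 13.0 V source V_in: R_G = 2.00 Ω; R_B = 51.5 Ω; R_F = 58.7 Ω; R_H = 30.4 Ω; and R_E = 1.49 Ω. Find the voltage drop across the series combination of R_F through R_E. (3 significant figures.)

Series total: ΣR = 2.00 + 51.5 + 58.7 + 30.4 + 1.49 = 144.1 Ω.
R_{R_F..R_E} = 58.7 + 30.4 + 1.49 = 90.59 Ω.
Voltage divider: V = V_in · (90.59 / 144.1) = 13.0 × 0.6287 = 8.173 V.

V ≈ 8.17 V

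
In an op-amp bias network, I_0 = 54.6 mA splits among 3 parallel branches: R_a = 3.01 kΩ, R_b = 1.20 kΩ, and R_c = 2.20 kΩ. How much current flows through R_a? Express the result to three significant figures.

I ≈ 11.2 mA

Total conductance ΣG = 1/3.01 + 1/1.20 + 1/2.20 = 1.620 (units of 1/kΩ).
Current divider: I(R_a) = I_0 · G_k/ΣG = 54.6 × (0.3322/1.620) = 54.6 × 0.2051 = 11.20 mA.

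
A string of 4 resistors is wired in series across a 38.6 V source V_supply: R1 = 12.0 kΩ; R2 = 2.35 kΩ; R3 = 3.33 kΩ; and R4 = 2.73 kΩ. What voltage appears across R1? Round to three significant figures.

ΣR = 12.0 + 2.35 + 3.33 + 2.73 = 20.41 kΩ.
Voltage divider: V = V_supply · (12.00 / 20.41) = 38.6 × 0.5879 = 22.69 V.

V ≈ 22.7 V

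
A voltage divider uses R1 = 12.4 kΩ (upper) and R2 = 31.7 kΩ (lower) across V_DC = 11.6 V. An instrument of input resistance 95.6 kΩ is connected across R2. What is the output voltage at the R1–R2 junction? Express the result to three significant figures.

First combine the lower leg with the load: R2 ‖ R_L = 23.81 kΩ.
Voltage divider with the loaded lower leg: V_out = 11.6 × 23.81/(12.4 + 23.81) = 11.6 × 0.6575 = 7.627 V.
(Unloaded it would be 8.34 V; the load pulls it down.)

V_out ≈ 7.63 V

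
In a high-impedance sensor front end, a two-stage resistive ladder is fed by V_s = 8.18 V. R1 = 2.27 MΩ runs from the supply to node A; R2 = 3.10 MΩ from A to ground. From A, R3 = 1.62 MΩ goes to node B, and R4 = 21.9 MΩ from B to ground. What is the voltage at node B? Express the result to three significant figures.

V_B ≈ 4.16 V

Node A sees R2 in parallel with the series input of stage 2, R3 + R4 = 23.52 MΩ.
Effective lower resistance at A: R2 ‖ 23.52 = 2.739 MΩ.
First divider: V_A = V_s · 2.739/(2.27 + 2.739) = 4.473 V.
Then the unloaded second divider: V_B = V_A × R4/(R3+R4) = 4.473 × 0.9311 = 4.165 V.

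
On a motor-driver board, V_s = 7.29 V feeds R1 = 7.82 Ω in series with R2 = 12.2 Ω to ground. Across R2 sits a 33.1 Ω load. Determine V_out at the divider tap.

V_out ≈ 3.88 V

R2 ‖ R_L = (12.2 × 33.1)/(12.2 + 33.1) = 8.914 Ω.
Then V_out = V_s · R2'/(R1 + R2') = 7.29 × 8.914/16.73 = 3.883 V.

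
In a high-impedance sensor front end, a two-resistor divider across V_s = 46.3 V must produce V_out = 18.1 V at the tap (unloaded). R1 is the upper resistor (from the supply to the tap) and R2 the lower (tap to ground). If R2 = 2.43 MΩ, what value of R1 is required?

Required fraction k = V_out/V_s = 0.3909.
R1 = R2·(1/k − 1) = 2.43 × 1.558 = 3.786 MΩ.

R1 ≈ 3.79 MΩ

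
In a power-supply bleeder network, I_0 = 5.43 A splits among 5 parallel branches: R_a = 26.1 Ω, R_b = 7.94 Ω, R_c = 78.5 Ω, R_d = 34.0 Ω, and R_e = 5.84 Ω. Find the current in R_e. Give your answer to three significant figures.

I ≈ 2.46 A

Total conductance ΣG = 1/26.1 + 1/7.94 + 1/78.5 + 1/34.0 + 1/5.84 = 0.3776 (units of 1/Ω).
By the current-divider rule, I = I_0 · G_k/ΣG = 5.43 × 0.4534 = 2.462 A.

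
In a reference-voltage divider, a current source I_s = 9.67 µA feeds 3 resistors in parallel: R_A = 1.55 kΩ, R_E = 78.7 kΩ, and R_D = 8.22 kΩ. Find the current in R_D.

ΣG = 1/1.55 + 1/78.7 + 1/8.22 = 0.7795.
R_D takes the fraction G_k/ΣG = 0.1217/0.7795 = 0.1561, so I = 9.67 × 0.1561 = 1.509 µA.

I ≈ 1.51 µA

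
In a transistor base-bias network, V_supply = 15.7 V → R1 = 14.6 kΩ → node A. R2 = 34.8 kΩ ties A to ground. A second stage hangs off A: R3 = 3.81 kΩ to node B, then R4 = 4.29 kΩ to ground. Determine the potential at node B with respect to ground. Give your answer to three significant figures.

V_B ≈ 2.58 V

Looking into the second stage from A: R3 + R4 = 8.100 kΩ appears in parallel with R2.
R2 ‖ (R3+R4) = 6.571 kΩ.
First divider: V_A = V_supply · 6.571/(14.6 + 6.571) = 4.873 V.
Then the unloaded second divider: V_B = V_A × R4/(R3+R4) = 4.873 × 0.5296 = 2.581 V.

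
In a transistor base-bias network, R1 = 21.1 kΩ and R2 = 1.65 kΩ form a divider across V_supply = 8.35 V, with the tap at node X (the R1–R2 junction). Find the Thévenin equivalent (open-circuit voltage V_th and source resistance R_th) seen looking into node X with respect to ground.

Open-circuit (no load on X): V_th = V_supply · R2/(R1 + R2) = 8.35 × 1.65/(21.10 + 1.65) = 0.6056 V.
Zeroing V_supply shorts the top of R1 to ground, so R_th = R1 ‖ R2 = 1.530 kΩ.

V_th ≈ 0.606 V, R_th ≈ 1.53 kΩ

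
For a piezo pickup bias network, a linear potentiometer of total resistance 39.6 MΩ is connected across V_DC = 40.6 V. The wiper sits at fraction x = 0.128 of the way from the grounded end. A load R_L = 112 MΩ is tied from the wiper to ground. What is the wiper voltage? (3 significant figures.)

V_out ≈ 5.00 V

Split the track: R_lower = x·R_p = 5.069 MΩ, R_upper = (1−x)·R_p = 34.53 MΩ.
Lower segment in parallel with the load: 5.069 ‖ 112 = 4.849 MΩ.
Loaded-divider output: V_out = 40.6 × 0.1231 = 4.999 V.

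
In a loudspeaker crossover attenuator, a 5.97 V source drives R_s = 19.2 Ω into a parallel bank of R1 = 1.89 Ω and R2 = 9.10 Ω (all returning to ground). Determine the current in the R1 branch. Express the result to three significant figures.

I ≈ 0.238 A

Equivalent of the parallel group: R_p = 1.565 Ω.
V_A by voltage divider: V_A = 5.97 × 1.565/(19.2 + 1.565) = 0.4499 V.
Branch current I = V_A/R1 = 0.4499/1.89 = 0.2381 A.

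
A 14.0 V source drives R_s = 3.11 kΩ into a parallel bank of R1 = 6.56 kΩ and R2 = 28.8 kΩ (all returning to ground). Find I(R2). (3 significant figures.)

I ≈ 0.307 mA

Equivalent of the parallel group: R_p = 5.343 kΩ.
V_A by voltage divider: V_A = 14.0 × 5.343/(3.11 + 5.343) = 8.849 V.
I(R2) = V_A / R2 = 8.849/28.8 = 0.3073 mA.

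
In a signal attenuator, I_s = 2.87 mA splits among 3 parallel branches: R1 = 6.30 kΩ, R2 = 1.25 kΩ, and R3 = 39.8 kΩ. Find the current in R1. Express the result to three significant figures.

I ≈ 0.463 mA

ΣG = 1/6.30 + 1/1.25 + 1/39.8 = 0.9839.
By the current-divider rule, I = I_s · G_k/ΣG = 2.87 × 0.1613 = 0.4630 mA.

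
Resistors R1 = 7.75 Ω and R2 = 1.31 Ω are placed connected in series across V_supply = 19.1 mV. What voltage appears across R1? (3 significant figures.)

Total series resistance ΣR = 7.75 + 1.31 = 9.060 Ω.
V = V_supply · R/ΣR = 19.1 × 0.8554 = 16.34 mV.

V ≈ 16.3 mV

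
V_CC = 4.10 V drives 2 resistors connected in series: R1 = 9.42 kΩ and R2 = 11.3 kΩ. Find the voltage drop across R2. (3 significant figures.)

V ≈ 2.24 V

Total series resistance ΣR = 9.42 + 11.3 = 20.72 kΩ.
Voltage divider: V = V_CC · (11.30 / 20.72) = 4.10 × 0.5454 = 2.236 V.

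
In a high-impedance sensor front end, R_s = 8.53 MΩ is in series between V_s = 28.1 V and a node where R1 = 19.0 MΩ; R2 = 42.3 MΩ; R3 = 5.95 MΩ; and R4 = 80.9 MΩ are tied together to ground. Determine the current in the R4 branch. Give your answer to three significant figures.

I ≈ 0.109 µA

Combine the parallel branches: R_p = (1/19.0 + 1/42.3 + 1/5.95 + 1/80.9)⁻¹ = 3.896 MΩ.
V_A = 28.1 × 3.896/12.43 = 8.810 V.
Branch current I = V_A/R4 = 8.810/80.9 = 0.1089 µA.
(Equivalently: I_total = 2.261 µA, then current-divider fraction G_k/ΣG = 0.04815.)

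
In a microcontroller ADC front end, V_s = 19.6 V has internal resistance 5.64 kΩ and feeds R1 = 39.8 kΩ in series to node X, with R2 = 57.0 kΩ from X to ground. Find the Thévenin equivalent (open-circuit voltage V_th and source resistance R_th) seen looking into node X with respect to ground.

V_th ≈ 10.9 V, R_th ≈ 25.3 kΩ

R1' = 5.64 + 39.8 = 45.44 kΩ (source resistance + R1).
Open-circuit (no load on X): V_th = V_s · R2/(R1' + R2) = 19.6 × 57.0/(45.44 + 57.0) = 10.91 V.
Zeroing V_s shorts the top of R1' to ground, so R_th = R1' ‖ R2 = 25.28 kΩ.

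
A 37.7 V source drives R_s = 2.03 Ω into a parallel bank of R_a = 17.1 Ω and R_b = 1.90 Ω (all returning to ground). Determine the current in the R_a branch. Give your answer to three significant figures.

I ≈ 1.01 A

Equivalent of the parallel group: R_p = 1.710 Ω.
V_A by voltage divider: V_A = 37.7 × 1.710/(2.03 + 1.710) = 17.24 V.
I(R_a) = V_A / R_a = 17.24/17.1 = 1.008 A.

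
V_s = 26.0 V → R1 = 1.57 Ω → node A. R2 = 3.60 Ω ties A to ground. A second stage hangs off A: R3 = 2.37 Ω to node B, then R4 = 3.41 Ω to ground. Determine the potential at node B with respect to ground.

V_B ≈ 8.98 V

The second stage (R3 + R4 = 5.780 Ω) loads node A in parallel with R2.
Effective lower resistance at A: R2 ‖ 5.780 = 2.218 Ω.
First divider: V_A = V_s · 2.218/(1.57 + 2.218) = 15.22 V.
Stage 2 is unloaded, so V_B = V_A · R4/(R3+R4) = 15.22 × 3.41/5.780 = 8.982 V.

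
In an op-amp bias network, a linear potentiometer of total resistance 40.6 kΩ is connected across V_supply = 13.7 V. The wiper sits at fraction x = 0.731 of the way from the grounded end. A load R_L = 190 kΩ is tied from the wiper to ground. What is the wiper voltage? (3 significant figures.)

V_out ≈ 9.61 V

The pot divides into 10.92 kΩ above the wiper and 29.68 kΩ below.
R_L loads the lower segment: effective lower R = 25.67 kΩ.
V_out = 13.7 × 25.67/(10.92 + 25.67) = 9.611 V.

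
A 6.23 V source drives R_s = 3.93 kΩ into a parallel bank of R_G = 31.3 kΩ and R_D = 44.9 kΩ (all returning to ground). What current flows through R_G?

Equivalent of the parallel group: R_p = 18.44 kΩ.
Node voltage V_A = V_in · R_p/(R_s + R_p) = 6.23 × 0.8243 = 5.136 V.
I(R_G) = V_A / R_G = 5.136/31.3 = 0.1641 mA.

I ≈ 0.164 mA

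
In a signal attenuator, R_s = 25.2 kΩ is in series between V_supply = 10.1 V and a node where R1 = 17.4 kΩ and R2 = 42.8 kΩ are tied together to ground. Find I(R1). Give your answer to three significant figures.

Equivalent of the parallel group: R_p = 12.37 kΩ.
V_A by voltage divider: V_A = 10.1 × 12.37/(25.2 + 12.37) = 3.326 V.
I(R1) = V_A / R1 = 3.326/17.4 = 0.1911 mA.

I ≈ 0.191 mA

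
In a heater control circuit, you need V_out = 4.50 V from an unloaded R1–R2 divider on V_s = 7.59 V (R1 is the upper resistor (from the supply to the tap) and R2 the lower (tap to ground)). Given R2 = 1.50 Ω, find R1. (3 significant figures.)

R1 ≈ 1.03 Ω

V_out/V_s = R2/(R1+R2) = 0.5929.
R1 = R2·(1/k − 1) = 1.50 × 0.6867 = 1.030 Ω.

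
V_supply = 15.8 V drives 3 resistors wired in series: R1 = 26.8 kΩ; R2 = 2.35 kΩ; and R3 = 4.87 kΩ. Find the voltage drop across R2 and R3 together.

ΣR = 26.8 + 2.35 + 4.87 = 34.02 kΩ.
R_{R2..R3} = 2.35 + 4.87 = 7.220 kΩ.
Voltage divider: V = V_supply · (7.220 / 34.02) = 15.8 × 0.2122 = 3.353 V.

V ≈ 3.35 V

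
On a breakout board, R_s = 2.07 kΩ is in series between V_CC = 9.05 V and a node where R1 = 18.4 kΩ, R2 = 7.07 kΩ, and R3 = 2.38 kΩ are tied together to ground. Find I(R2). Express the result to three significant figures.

Equivalent of the parallel group: R_p = 1.623 kΩ.
Node voltage V_A = V_CC · R_p/(R_s + R_p) = 9.05 × 0.4396 = 3.978 V.
I(R2) = V_A / R2 = 3.978/7.07 = 0.5627 mA.

I ≈ 0.563 mA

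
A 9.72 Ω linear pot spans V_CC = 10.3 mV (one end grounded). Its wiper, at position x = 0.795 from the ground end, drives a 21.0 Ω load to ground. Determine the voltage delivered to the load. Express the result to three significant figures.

V_out ≈ 7.61 mV

The pot divides into 1.993 Ω above the wiper and 7.727 Ω below.
Lower segment in parallel with the load: 7.727 ‖ 21.0 = 5.649 Ω.
V_out = 10.3 × 5.649/(1.993 + 5.649) = 7.614 mV.
(Unloaded: V_out = x·V_CC = 8.19 mV.)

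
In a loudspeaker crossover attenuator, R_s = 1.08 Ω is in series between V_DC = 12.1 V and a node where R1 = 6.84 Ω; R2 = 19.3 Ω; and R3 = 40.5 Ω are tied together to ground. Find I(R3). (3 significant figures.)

Combine the parallel branches: R_p = (1/6.84 + 1/19.3 + 1/40.5)⁻¹ = 4.490 Ω.
Node voltage V_A = V_DC · R_p/(R_s + R_p) = 12.1 × 0.8061 = 9.754 V.
I(R3) = V_A / R3 = 9.754/40.5 = 0.2408 A.
(Check via current divider: I_total = 2.172 A; share G_k/ΣG = 0.1109 → same result.)

I ≈ 0.241 A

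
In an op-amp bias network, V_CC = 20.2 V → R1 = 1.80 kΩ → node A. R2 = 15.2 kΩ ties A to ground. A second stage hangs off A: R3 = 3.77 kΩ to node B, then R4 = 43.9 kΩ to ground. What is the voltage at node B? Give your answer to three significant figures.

Node A sees R2 in parallel with the series input of stage 2, R3 + R4 = 47.67 kΩ.
Effective lower resistance at A: R2 ‖ 47.67 = 11.53 kΩ.
So V_A = 20.2 × 0.8649 = 17.47 V.
V_B = V_A × 0.9209 = 16.09 V.

V_B ≈ 16.1 V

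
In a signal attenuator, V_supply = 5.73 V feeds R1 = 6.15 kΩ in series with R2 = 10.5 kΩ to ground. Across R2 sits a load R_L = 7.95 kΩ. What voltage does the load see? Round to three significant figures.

V_out ≈ 2.43 V

R2 ‖ R_L = (10.5 × 7.95)/(10.5 + 7.95) = 4.524 kΩ.
Then V_out = V_supply · R2'/(R1 + R2') = 5.73 × 4.524/10.67 = 2.429 V.
(Unloaded it would be 3.61 V; the load pulls it down.)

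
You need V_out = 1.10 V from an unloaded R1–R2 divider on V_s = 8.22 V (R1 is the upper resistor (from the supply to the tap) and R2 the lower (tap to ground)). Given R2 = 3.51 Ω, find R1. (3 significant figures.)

The divider ratio is R2/(R1+R2) = 1.10/8.22 = 0.1338.
Rearranging, R1 = R2·(1−k)/k = 3.51 × 6.473 = 22.72 Ω.

R1 ≈ 22.7 Ω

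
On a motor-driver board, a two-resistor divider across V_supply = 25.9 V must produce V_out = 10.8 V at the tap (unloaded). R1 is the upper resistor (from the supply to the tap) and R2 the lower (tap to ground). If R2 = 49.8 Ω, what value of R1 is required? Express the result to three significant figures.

Required fraction k = V_out/V_supply = 0.4170.
R1 = R2·(1/k − 1) = 49.8 × 1.398 = 69.63 Ω.

R1 ≈ 69.6 Ω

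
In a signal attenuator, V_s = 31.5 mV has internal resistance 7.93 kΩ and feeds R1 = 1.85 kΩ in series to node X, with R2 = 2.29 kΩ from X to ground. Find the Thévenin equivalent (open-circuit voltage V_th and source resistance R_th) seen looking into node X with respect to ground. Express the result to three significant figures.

R1' = 7.93 + 1.85 = 9.780 kΩ (source resistance + R1).
Open-circuit (no load on X): V_th = V_s · R2/(R1' + R2) = 31.5 × 2.29/(9.780 + 2.29) = 5.976 mV.
Looking into X with the source shorted: R_th = R1'·R2/(R1'+R2) = 9.780 × 2.29/12.07 = 1.856 kΩ.

V_th ≈ 5.98 mV, R_th ≈ 1.86 kΩ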